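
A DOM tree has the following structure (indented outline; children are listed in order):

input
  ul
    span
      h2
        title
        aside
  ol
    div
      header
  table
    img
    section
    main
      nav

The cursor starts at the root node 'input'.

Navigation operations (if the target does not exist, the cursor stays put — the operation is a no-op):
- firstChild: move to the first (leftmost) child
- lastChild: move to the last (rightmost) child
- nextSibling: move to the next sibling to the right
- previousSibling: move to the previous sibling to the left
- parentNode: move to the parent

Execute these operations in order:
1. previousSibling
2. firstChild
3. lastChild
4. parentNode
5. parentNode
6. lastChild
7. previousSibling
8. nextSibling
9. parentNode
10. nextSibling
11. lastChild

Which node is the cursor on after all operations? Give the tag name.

After 1 (previousSibling): input (no-op, stayed)
After 2 (firstChild): ul
After 3 (lastChild): span
After 4 (parentNode): ul
After 5 (parentNode): input
After 6 (lastChild): table
After 7 (previousSibling): ol
After 8 (nextSibling): table
After 9 (parentNode): input
After 10 (nextSibling): input (no-op, stayed)
After 11 (lastChild): table

Answer: table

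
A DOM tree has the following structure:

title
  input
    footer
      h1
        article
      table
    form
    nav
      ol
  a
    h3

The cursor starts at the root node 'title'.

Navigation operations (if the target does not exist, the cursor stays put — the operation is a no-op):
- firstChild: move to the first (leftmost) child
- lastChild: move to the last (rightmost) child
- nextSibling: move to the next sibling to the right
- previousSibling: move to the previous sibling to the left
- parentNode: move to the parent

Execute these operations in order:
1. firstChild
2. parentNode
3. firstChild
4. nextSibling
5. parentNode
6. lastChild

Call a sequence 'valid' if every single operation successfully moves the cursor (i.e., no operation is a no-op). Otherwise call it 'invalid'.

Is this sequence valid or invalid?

After 1 (firstChild): input
After 2 (parentNode): title
After 3 (firstChild): input
After 4 (nextSibling): a
After 5 (parentNode): title
After 6 (lastChild): a

Answer: valid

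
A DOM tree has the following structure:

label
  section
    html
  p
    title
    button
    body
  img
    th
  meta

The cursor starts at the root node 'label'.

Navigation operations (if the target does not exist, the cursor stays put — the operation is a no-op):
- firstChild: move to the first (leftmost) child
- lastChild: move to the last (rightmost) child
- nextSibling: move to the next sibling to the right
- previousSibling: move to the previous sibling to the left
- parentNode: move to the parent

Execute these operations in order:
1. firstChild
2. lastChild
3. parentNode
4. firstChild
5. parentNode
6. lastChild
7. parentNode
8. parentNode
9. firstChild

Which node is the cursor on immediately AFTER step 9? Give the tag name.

Answer: section

Derivation:
After 1 (firstChild): section
After 2 (lastChild): html
After 3 (parentNode): section
After 4 (firstChild): html
After 5 (parentNode): section
After 6 (lastChild): html
After 7 (parentNode): section
After 8 (parentNode): label
After 9 (firstChild): section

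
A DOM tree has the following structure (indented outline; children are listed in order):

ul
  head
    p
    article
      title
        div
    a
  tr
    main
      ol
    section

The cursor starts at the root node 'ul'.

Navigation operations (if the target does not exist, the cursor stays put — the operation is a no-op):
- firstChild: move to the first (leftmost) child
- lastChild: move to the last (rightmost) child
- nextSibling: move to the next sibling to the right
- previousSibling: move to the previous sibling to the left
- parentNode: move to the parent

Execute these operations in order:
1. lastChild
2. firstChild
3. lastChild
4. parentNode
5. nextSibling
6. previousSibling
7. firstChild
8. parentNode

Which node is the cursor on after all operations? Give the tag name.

After 1 (lastChild): tr
After 2 (firstChild): main
After 3 (lastChild): ol
After 4 (parentNode): main
After 5 (nextSibling): section
After 6 (previousSibling): main
After 7 (firstChild): ol
After 8 (parentNode): main

Answer: main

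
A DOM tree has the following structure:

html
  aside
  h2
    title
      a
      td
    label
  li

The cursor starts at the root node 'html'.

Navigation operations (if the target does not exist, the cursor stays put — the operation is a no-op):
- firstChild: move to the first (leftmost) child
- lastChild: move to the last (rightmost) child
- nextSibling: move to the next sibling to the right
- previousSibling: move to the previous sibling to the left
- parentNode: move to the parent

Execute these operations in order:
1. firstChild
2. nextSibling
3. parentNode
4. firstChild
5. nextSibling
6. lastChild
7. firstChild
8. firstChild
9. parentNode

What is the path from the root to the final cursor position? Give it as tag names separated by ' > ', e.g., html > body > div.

Answer: html > h2

Derivation:
After 1 (firstChild): aside
After 2 (nextSibling): h2
After 3 (parentNode): html
After 4 (firstChild): aside
After 5 (nextSibling): h2
After 6 (lastChild): label
After 7 (firstChild): label (no-op, stayed)
After 8 (firstChild): label (no-op, stayed)
After 9 (parentNode): h2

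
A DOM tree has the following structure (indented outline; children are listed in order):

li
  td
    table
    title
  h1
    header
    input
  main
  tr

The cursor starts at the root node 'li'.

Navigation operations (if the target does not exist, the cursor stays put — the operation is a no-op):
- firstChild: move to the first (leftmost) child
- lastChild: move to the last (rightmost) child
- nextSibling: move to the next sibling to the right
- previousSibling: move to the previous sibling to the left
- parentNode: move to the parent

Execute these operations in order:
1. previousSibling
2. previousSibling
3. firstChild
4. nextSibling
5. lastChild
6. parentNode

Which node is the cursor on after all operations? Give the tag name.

Answer: h1

Derivation:
After 1 (previousSibling): li (no-op, stayed)
After 2 (previousSibling): li (no-op, stayed)
After 3 (firstChild): td
After 4 (nextSibling): h1
After 5 (lastChild): input
After 6 (parentNode): h1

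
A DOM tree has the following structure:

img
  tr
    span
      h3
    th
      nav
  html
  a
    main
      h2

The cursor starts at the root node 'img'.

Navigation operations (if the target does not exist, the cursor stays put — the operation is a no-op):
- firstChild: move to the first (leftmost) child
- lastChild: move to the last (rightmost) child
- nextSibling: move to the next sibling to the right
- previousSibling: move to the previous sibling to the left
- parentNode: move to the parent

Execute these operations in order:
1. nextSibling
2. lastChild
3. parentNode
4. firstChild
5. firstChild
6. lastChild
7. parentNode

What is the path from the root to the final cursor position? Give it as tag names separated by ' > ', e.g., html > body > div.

Answer: img > tr > span

Derivation:
After 1 (nextSibling): img (no-op, stayed)
After 2 (lastChild): a
After 3 (parentNode): img
After 4 (firstChild): tr
After 5 (firstChild): span
After 6 (lastChild): h3
After 7 (parentNode): span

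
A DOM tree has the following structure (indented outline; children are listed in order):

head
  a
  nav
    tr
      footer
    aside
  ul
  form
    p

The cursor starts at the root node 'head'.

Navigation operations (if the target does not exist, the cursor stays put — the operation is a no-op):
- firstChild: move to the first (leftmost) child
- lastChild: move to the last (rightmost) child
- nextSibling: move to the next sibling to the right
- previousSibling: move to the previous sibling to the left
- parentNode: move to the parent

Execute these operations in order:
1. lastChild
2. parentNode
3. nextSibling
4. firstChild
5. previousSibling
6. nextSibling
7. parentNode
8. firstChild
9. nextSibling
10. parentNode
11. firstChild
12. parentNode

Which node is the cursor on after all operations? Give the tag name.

After 1 (lastChild): form
After 2 (parentNode): head
After 3 (nextSibling): head (no-op, stayed)
After 4 (firstChild): a
After 5 (previousSibling): a (no-op, stayed)
After 6 (nextSibling): nav
After 7 (parentNode): head
After 8 (firstChild): a
After 9 (nextSibling): nav
After 10 (parentNode): head
After 11 (firstChild): a
After 12 (parentNode): head

Answer: head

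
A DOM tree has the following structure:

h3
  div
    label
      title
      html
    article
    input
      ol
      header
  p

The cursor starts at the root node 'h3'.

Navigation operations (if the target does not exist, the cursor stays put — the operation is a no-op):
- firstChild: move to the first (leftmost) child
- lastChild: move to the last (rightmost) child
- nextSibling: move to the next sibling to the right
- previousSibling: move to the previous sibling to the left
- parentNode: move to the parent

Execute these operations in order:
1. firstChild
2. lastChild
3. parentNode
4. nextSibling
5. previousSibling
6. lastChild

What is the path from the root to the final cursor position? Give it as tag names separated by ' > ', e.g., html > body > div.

After 1 (firstChild): div
After 2 (lastChild): input
After 3 (parentNode): div
After 4 (nextSibling): p
After 5 (previousSibling): div
After 6 (lastChild): input

Answer: h3 > div > input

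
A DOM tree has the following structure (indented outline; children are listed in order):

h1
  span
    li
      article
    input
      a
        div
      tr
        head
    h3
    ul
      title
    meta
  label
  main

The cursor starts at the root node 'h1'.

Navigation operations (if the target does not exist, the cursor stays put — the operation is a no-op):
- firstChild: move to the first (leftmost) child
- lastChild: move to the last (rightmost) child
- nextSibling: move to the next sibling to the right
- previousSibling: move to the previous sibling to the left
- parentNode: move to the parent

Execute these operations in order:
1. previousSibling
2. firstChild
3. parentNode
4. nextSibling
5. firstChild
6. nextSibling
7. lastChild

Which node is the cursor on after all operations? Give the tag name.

After 1 (previousSibling): h1 (no-op, stayed)
After 2 (firstChild): span
After 3 (parentNode): h1
After 4 (nextSibling): h1 (no-op, stayed)
After 5 (firstChild): span
After 6 (nextSibling): label
After 7 (lastChild): label (no-op, stayed)

Answer: label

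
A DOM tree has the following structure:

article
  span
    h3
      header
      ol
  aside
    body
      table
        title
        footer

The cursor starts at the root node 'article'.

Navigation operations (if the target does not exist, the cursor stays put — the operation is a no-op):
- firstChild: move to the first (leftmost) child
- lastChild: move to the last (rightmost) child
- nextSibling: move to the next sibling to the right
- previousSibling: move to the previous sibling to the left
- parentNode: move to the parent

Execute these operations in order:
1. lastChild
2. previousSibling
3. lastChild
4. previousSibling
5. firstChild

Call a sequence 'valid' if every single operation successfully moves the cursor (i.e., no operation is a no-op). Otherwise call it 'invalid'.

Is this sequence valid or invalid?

Answer: invalid

Derivation:
After 1 (lastChild): aside
After 2 (previousSibling): span
After 3 (lastChild): h3
After 4 (previousSibling): h3 (no-op, stayed)
After 5 (firstChild): header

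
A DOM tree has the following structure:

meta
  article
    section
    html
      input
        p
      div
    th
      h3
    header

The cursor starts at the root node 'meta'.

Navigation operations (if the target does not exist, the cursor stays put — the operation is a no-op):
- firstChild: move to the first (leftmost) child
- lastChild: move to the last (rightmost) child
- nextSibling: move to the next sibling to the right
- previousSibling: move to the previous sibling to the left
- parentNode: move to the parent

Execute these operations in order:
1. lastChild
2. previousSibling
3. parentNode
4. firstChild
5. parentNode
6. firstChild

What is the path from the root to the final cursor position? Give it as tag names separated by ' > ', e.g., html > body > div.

Answer: meta > article

Derivation:
After 1 (lastChild): article
After 2 (previousSibling): article (no-op, stayed)
After 3 (parentNode): meta
After 4 (firstChild): article
After 5 (parentNode): meta
After 6 (firstChild): article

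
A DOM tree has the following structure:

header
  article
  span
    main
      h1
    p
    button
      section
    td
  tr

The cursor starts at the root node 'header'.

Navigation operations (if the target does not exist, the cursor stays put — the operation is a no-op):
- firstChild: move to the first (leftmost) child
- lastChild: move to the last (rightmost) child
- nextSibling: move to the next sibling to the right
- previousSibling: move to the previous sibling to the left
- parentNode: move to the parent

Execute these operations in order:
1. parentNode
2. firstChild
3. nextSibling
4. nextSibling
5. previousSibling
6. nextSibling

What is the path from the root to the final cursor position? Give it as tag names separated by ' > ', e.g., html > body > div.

Answer: header > tr

Derivation:
After 1 (parentNode): header (no-op, stayed)
After 2 (firstChild): article
After 3 (nextSibling): span
After 4 (nextSibling): tr
After 5 (previousSibling): span
After 6 (nextSibling): tr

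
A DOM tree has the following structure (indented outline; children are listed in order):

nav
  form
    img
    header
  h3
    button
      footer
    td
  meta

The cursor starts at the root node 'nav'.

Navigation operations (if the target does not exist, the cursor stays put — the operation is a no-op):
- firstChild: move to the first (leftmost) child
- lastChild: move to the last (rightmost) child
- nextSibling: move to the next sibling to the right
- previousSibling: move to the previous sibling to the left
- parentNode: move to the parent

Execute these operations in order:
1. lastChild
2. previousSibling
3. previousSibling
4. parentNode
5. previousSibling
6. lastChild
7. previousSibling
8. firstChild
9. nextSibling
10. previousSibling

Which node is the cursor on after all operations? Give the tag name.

Answer: button

Derivation:
After 1 (lastChild): meta
After 2 (previousSibling): h3
After 3 (previousSibling): form
After 4 (parentNode): nav
After 5 (previousSibling): nav (no-op, stayed)
After 6 (lastChild): meta
After 7 (previousSibling): h3
After 8 (firstChild): button
After 9 (nextSibling): td
After 10 (previousSibling): button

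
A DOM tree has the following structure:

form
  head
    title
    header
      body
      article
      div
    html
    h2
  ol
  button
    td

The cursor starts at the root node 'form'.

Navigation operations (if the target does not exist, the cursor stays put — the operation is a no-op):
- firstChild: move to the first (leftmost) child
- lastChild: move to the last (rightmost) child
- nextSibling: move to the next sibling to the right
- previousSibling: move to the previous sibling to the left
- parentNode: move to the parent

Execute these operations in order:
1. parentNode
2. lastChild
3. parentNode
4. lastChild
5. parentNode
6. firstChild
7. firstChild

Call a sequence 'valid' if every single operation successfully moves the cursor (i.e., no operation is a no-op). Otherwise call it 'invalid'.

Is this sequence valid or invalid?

After 1 (parentNode): form (no-op, stayed)
After 2 (lastChild): button
After 3 (parentNode): form
After 4 (lastChild): button
After 5 (parentNode): form
After 6 (firstChild): head
After 7 (firstChild): title

Answer: invalid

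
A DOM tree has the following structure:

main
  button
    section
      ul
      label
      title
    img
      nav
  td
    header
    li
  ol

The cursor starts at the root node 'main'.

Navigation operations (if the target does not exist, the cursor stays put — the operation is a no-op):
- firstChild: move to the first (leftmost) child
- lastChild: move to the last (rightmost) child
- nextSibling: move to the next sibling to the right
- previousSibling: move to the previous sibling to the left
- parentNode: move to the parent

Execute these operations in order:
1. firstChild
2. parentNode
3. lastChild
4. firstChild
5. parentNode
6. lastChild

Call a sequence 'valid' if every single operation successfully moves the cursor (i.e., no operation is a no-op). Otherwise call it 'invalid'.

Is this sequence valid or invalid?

After 1 (firstChild): button
After 2 (parentNode): main
After 3 (lastChild): ol
After 4 (firstChild): ol (no-op, stayed)
After 5 (parentNode): main
After 6 (lastChild): ol

Answer: invalid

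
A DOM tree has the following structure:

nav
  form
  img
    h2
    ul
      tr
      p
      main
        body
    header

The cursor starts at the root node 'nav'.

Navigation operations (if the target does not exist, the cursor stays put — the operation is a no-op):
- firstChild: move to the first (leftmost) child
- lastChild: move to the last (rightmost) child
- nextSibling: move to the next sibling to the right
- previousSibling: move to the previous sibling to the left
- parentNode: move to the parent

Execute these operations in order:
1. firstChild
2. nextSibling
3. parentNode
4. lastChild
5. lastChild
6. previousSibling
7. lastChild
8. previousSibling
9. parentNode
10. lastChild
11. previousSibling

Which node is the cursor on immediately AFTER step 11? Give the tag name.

Answer: p

Derivation:
After 1 (firstChild): form
After 2 (nextSibling): img
After 3 (parentNode): nav
After 4 (lastChild): img
After 5 (lastChild): header
After 6 (previousSibling): ul
After 7 (lastChild): main
After 8 (previousSibling): p
After 9 (parentNode): ul
After 10 (lastChild): main
After 11 (previousSibling): p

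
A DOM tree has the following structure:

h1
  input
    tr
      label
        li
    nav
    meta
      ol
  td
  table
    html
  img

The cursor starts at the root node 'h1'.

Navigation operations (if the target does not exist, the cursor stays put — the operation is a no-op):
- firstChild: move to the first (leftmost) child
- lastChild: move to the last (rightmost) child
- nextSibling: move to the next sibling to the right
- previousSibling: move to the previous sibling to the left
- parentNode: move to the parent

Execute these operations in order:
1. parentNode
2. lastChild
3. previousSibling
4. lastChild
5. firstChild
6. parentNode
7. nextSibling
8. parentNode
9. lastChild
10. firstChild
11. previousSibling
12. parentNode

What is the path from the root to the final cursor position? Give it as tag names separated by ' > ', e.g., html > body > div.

Answer: h1

Derivation:
After 1 (parentNode): h1 (no-op, stayed)
After 2 (lastChild): img
After 3 (previousSibling): table
After 4 (lastChild): html
After 5 (firstChild): html (no-op, stayed)
After 6 (parentNode): table
After 7 (nextSibling): img
After 8 (parentNode): h1
After 9 (lastChild): img
After 10 (firstChild): img (no-op, stayed)
After 11 (previousSibling): table
After 12 (parentNode): h1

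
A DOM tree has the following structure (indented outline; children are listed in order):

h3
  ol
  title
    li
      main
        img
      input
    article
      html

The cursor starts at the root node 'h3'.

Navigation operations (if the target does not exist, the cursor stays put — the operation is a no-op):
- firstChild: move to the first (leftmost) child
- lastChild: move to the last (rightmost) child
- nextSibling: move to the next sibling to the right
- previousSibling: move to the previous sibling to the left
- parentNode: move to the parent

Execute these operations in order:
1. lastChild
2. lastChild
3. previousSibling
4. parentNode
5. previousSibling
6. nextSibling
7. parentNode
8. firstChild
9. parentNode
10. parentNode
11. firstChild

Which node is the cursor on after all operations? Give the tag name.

After 1 (lastChild): title
After 2 (lastChild): article
After 3 (previousSibling): li
After 4 (parentNode): title
After 5 (previousSibling): ol
After 6 (nextSibling): title
After 7 (parentNode): h3
After 8 (firstChild): ol
After 9 (parentNode): h3
After 10 (parentNode): h3 (no-op, stayed)
After 11 (firstChild): ol

Answer: ol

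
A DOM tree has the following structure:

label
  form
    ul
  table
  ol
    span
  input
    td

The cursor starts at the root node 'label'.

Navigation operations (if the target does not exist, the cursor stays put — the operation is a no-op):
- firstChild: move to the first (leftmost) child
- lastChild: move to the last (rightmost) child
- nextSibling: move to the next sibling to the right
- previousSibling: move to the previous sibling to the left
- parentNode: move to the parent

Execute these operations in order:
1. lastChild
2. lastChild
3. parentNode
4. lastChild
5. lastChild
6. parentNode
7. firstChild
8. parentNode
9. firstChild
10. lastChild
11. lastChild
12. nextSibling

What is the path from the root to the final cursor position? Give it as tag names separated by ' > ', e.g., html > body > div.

Answer: label > input > td

Derivation:
After 1 (lastChild): input
After 2 (lastChild): td
After 3 (parentNode): input
After 4 (lastChild): td
After 5 (lastChild): td (no-op, stayed)
After 6 (parentNode): input
After 7 (firstChild): td
After 8 (parentNode): input
After 9 (firstChild): td
After 10 (lastChild): td (no-op, stayed)
After 11 (lastChild): td (no-op, stayed)
After 12 (nextSibling): td (no-op, stayed)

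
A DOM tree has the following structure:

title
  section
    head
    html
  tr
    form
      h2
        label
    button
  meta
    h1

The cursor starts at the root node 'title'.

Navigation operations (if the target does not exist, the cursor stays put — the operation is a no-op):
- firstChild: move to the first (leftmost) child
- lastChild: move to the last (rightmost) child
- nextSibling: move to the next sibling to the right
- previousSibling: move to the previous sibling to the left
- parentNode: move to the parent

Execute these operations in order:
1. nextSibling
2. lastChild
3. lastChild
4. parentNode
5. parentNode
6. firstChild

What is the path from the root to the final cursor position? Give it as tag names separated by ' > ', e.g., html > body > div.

After 1 (nextSibling): title (no-op, stayed)
After 2 (lastChild): meta
After 3 (lastChild): h1
After 4 (parentNode): meta
After 5 (parentNode): title
After 6 (firstChild): section

Answer: title > section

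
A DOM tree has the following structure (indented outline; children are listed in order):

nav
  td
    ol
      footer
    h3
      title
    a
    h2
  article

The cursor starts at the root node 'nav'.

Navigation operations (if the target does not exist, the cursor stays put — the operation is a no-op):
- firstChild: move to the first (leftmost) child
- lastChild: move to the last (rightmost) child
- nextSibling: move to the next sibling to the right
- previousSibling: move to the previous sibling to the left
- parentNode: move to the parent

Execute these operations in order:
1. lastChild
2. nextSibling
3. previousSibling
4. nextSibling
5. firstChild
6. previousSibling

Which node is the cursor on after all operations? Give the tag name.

After 1 (lastChild): article
After 2 (nextSibling): article (no-op, stayed)
After 3 (previousSibling): td
After 4 (nextSibling): article
After 5 (firstChild): article (no-op, stayed)
After 6 (previousSibling): td

Answer: td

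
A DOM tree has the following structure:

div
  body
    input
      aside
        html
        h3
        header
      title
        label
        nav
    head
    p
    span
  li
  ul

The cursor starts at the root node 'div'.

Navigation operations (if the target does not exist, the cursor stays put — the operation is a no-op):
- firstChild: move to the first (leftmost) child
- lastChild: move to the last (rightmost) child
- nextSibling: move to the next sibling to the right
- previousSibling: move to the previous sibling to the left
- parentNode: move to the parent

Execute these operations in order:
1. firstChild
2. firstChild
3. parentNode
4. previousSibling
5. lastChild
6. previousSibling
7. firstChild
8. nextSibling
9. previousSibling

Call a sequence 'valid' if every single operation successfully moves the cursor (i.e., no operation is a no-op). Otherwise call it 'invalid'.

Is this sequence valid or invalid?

After 1 (firstChild): body
After 2 (firstChild): input
After 3 (parentNode): body
After 4 (previousSibling): body (no-op, stayed)
After 5 (lastChild): span
After 6 (previousSibling): p
After 7 (firstChild): p (no-op, stayed)
After 8 (nextSibling): span
After 9 (previousSibling): p

Answer: invalid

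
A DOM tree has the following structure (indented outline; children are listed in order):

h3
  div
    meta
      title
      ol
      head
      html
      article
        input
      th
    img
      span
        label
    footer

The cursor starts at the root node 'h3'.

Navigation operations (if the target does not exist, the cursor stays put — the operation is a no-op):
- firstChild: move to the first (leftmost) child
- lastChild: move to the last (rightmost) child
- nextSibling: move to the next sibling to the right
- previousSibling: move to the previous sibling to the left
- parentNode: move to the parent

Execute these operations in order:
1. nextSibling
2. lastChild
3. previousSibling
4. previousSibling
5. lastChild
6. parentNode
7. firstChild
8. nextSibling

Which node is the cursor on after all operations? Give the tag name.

Answer: img

Derivation:
After 1 (nextSibling): h3 (no-op, stayed)
After 2 (lastChild): div
After 3 (previousSibling): div (no-op, stayed)
After 4 (previousSibling): div (no-op, stayed)
After 5 (lastChild): footer
After 6 (parentNode): div
After 7 (firstChild): meta
After 8 (nextSibling): img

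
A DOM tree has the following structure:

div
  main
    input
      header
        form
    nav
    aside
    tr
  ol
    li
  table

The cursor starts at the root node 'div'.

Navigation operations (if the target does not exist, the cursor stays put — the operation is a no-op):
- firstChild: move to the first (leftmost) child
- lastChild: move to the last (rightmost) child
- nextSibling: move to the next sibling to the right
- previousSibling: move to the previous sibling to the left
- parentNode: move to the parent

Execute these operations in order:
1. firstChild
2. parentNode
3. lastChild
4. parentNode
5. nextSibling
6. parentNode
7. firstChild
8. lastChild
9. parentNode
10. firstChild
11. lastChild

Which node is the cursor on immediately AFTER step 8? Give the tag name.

After 1 (firstChild): main
After 2 (parentNode): div
After 3 (lastChild): table
After 4 (parentNode): div
After 5 (nextSibling): div (no-op, stayed)
After 6 (parentNode): div (no-op, stayed)
After 7 (firstChild): main
After 8 (lastChild): tr

Answer: tr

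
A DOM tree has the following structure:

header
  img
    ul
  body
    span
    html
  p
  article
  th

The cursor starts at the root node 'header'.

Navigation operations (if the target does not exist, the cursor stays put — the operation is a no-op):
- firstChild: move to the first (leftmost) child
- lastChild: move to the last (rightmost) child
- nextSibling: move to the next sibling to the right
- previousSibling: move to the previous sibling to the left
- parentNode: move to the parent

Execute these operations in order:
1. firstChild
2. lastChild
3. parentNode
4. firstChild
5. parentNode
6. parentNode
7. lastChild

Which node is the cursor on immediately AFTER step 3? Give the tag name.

After 1 (firstChild): img
After 2 (lastChild): ul
After 3 (parentNode): img

Answer: img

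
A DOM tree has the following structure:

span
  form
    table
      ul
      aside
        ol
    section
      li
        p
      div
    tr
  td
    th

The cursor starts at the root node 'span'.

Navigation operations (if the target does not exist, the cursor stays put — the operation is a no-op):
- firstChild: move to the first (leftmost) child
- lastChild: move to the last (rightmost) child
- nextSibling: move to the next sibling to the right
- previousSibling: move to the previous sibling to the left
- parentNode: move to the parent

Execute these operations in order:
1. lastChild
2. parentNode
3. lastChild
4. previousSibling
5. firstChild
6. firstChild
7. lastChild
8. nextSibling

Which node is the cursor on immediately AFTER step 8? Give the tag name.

After 1 (lastChild): td
After 2 (parentNode): span
After 3 (lastChild): td
After 4 (previousSibling): form
After 5 (firstChild): table
After 6 (firstChild): ul
After 7 (lastChild): ul (no-op, stayed)
After 8 (nextSibling): aside

Answer: aside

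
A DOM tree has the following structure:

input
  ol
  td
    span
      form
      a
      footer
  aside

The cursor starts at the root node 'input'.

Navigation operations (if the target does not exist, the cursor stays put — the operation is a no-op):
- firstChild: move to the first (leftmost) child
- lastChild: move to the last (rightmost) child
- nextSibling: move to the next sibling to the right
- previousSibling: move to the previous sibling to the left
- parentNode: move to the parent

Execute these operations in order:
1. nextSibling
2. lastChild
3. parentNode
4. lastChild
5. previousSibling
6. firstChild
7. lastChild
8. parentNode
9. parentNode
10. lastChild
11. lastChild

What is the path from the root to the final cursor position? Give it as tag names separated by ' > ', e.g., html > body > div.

Answer: input > td > span > footer

Derivation:
After 1 (nextSibling): input (no-op, stayed)
After 2 (lastChild): aside
After 3 (parentNode): input
After 4 (lastChild): aside
After 5 (previousSibling): td
After 6 (firstChild): span
After 7 (lastChild): footer
After 8 (parentNode): span
After 9 (parentNode): td
After 10 (lastChild): span
After 11 (lastChild): footer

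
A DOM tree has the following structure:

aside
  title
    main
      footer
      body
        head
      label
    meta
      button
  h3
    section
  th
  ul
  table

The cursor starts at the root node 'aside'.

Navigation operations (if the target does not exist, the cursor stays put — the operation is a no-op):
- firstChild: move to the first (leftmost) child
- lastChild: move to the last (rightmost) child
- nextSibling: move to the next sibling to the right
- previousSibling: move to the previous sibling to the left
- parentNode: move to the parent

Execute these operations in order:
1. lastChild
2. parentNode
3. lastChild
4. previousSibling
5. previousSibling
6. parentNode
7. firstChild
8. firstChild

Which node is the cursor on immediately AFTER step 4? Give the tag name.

After 1 (lastChild): table
After 2 (parentNode): aside
After 3 (lastChild): table
After 4 (previousSibling): ul

Answer: ul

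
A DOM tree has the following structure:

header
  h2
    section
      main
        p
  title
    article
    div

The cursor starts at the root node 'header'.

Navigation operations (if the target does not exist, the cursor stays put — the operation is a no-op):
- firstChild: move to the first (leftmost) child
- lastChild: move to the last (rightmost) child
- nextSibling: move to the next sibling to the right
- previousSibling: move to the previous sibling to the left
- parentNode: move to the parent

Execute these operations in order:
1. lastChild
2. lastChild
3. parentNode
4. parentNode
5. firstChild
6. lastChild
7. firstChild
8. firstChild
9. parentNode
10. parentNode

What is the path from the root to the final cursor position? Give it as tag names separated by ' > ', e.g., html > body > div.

Answer: header > h2 > section

Derivation:
After 1 (lastChild): title
After 2 (lastChild): div
After 3 (parentNode): title
After 4 (parentNode): header
After 5 (firstChild): h2
After 6 (lastChild): section
After 7 (firstChild): main
After 8 (firstChild): p
After 9 (parentNode): main
After 10 (parentNode): section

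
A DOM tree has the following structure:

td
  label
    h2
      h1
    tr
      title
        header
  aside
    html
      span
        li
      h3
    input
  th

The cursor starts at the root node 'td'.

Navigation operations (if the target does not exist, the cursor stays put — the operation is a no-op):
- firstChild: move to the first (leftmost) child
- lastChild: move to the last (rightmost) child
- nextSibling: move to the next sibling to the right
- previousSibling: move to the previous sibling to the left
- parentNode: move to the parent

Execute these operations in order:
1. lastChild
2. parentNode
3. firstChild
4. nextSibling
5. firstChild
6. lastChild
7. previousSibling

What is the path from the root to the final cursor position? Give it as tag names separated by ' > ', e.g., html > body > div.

After 1 (lastChild): th
After 2 (parentNode): td
After 3 (firstChild): label
After 4 (nextSibling): aside
After 5 (firstChild): html
After 6 (lastChild): h3
After 7 (previousSibling): span

Answer: td > aside > html > span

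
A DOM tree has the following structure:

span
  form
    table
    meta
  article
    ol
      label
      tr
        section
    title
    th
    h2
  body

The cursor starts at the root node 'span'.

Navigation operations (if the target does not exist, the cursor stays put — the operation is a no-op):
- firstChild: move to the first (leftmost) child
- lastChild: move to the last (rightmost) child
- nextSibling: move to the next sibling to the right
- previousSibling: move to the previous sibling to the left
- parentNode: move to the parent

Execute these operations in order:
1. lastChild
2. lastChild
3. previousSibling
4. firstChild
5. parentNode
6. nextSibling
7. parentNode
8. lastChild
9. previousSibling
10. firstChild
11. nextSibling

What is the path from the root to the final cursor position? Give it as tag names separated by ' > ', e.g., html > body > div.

After 1 (lastChild): body
After 2 (lastChild): body (no-op, stayed)
After 3 (previousSibling): article
After 4 (firstChild): ol
After 5 (parentNode): article
After 6 (nextSibling): body
After 7 (parentNode): span
After 8 (lastChild): body
After 9 (previousSibling): article
After 10 (firstChild): ol
After 11 (nextSibling): title

Answer: span > article > title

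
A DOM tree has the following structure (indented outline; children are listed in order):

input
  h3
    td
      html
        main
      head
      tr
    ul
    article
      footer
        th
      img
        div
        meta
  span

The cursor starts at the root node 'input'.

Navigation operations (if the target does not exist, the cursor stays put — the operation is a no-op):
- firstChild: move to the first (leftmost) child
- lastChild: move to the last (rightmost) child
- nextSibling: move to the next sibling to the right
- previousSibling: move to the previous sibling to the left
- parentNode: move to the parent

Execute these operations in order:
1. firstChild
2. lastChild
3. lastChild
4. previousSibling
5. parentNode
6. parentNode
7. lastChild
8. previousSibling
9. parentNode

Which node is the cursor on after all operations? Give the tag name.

Answer: h3

Derivation:
After 1 (firstChild): h3
After 2 (lastChild): article
After 3 (lastChild): img
After 4 (previousSibling): footer
After 5 (parentNode): article
After 6 (parentNode): h3
After 7 (lastChild): article
After 8 (previousSibling): ul
After 9 (parentNode): h3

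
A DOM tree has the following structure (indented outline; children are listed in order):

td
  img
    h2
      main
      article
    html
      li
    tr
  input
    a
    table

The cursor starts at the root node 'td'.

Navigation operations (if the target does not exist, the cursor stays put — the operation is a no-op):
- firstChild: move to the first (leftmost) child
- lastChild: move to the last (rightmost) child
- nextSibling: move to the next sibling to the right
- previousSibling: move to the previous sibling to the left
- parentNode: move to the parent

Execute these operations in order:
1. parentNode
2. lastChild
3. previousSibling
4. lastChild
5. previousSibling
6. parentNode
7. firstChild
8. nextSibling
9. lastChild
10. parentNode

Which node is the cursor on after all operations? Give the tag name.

After 1 (parentNode): td (no-op, stayed)
After 2 (lastChild): input
After 3 (previousSibling): img
After 4 (lastChild): tr
After 5 (previousSibling): html
After 6 (parentNode): img
After 7 (firstChild): h2
After 8 (nextSibling): html
After 9 (lastChild): li
After 10 (parentNode): html

Answer: html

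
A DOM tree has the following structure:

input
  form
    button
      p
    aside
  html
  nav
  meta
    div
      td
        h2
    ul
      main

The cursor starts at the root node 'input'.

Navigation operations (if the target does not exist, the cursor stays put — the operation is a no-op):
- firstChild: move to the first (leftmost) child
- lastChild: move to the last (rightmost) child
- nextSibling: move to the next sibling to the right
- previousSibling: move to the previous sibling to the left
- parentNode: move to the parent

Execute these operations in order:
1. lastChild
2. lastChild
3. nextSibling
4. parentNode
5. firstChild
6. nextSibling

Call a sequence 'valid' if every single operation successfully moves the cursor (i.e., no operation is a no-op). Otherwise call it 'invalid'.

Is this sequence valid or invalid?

Answer: invalid

Derivation:
After 1 (lastChild): meta
After 2 (lastChild): ul
After 3 (nextSibling): ul (no-op, stayed)
After 4 (parentNode): meta
After 5 (firstChild): div
After 6 (nextSibling): ul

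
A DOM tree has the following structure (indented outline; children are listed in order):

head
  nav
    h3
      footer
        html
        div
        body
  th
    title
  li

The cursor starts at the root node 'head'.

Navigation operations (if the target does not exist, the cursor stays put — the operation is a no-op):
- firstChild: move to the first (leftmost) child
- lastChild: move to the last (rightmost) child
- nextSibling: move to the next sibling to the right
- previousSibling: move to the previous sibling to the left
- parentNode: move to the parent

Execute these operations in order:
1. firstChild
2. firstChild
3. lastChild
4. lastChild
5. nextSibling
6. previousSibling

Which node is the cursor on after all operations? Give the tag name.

After 1 (firstChild): nav
After 2 (firstChild): h3
After 3 (lastChild): footer
After 4 (lastChild): body
After 5 (nextSibling): body (no-op, stayed)
After 6 (previousSibling): div

Answer: div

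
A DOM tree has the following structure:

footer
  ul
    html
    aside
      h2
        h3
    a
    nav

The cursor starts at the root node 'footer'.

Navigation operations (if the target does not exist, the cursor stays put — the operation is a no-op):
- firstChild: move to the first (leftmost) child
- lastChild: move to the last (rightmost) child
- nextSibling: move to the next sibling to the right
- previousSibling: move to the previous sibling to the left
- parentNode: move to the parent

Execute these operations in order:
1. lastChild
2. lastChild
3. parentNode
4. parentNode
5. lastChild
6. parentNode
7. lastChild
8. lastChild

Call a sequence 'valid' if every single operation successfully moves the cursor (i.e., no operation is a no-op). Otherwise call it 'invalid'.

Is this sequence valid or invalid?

After 1 (lastChild): ul
After 2 (lastChild): nav
After 3 (parentNode): ul
After 4 (parentNode): footer
After 5 (lastChild): ul
After 6 (parentNode): footer
After 7 (lastChild): ul
After 8 (lastChild): nav

Answer: valid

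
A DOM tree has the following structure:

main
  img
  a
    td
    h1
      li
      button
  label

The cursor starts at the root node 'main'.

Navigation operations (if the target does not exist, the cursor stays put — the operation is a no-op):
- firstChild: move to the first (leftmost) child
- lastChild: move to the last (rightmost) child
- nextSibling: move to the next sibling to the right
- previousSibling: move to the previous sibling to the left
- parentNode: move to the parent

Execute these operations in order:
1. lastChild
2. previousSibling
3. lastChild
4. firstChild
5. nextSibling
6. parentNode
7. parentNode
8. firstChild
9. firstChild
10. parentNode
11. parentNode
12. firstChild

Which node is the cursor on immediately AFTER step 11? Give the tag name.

After 1 (lastChild): label
After 2 (previousSibling): a
After 3 (lastChild): h1
After 4 (firstChild): li
After 5 (nextSibling): button
After 6 (parentNode): h1
After 7 (parentNode): a
After 8 (firstChild): td
After 9 (firstChild): td (no-op, stayed)
After 10 (parentNode): a
After 11 (parentNode): main

Answer: main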